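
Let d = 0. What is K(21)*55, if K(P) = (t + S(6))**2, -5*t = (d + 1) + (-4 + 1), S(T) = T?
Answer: 11264/5 ≈ 2252.8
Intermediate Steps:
t = 2/5 (t = -((0 + 1) + (-4 + 1))/5 = -(1 - 3)/5 = -1/5*(-2) = 2/5 ≈ 0.40000)
K(P) = 1024/25 (K(P) = (2/5 + 6)**2 = (32/5)**2 = 1024/25)
K(21)*55 = (1024/25)*55 = 11264/5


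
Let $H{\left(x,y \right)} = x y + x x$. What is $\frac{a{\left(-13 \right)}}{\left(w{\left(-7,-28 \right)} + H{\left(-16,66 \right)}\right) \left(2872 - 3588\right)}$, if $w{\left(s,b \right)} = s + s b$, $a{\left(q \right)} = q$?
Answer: $- \frac{1}{33652} \approx -2.9716 \cdot 10^{-5}$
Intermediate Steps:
$w{\left(s,b \right)} = s + b s$
$H{\left(x,y \right)} = x^{2} + x y$ ($H{\left(x,y \right)} = x y + x^{2} = x^{2} + x y$)
$\frac{a{\left(-13 \right)}}{\left(w{\left(-7,-28 \right)} + H{\left(-16,66 \right)}\right) \left(2872 - 3588\right)} = - \frac{13}{\left(- 7 \left(1 - 28\right) - 16 \left(-16 + 66\right)\right) \left(2872 - 3588\right)} = - \frac{13}{\left(\left(-7\right) \left(-27\right) - 800\right) \left(-716\right)} = - \frac{13}{\left(189 - 800\right) \left(-716\right)} = - \frac{13}{\left(-611\right) \left(-716\right)} = - \frac{13}{437476} = \left(-13\right) \frac{1}{437476} = - \frac{1}{33652}$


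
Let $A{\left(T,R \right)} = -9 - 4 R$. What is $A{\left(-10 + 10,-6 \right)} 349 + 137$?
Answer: $5372$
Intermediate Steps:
$A{\left(-10 + 10,-6 \right)} 349 + 137 = \left(-9 - -24\right) 349 + 137 = \left(-9 + 24\right) 349 + 137 = 15 \cdot 349 + 137 = 5235 + 137 = 5372$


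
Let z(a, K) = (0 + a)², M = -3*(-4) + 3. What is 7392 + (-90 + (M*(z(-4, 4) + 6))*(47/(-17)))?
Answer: 108624/17 ≈ 6389.6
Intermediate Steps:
M = 15 (M = 12 + 3 = 15)
z(a, K) = a²
7392 + (-90 + (M*(z(-4, 4) + 6))*(47/(-17))) = 7392 + (-90 + (15*((-4)² + 6))*(47/(-17))) = 7392 + (-90 + (15*(16 + 6))*(47*(-1/17))) = 7392 + (-90 + (15*22)*(-47/17)) = 7392 + (-90 + 330*(-47/17)) = 7392 + (-90 - 15510/17) = 7392 - 17040/17 = 108624/17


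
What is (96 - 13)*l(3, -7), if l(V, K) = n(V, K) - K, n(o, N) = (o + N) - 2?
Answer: 83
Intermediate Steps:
n(o, N) = -2 + N + o (n(o, N) = (N + o) - 2 = -2 + N + o)
l(V, K) = -2 + V (l(V, K) = (-2 + K + V) - K = -2 + V)
(96 - 13)*l(3, -7) = (96 - 13)*(-2 + 3) = 83*1 = 83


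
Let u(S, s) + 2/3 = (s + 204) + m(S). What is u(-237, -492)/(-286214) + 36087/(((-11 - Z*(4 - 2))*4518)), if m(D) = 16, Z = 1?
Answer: -1718764969/2801748846 ≈ -0.61346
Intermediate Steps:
u(S, s) = 658/3 + s (u(S, s) = -2/3 + ((s + 204) + 16) = -2/3 + ((204 + s) + 16) = -2/3 + (220 + s) = 658/3 + s)
u(-237, -492)/(-286214) + 36087/(((-11 - Z*(4 - 2))*4518)) = (658/3 - 492)/(-286214) + 36087/(((-11 - (4 - 2))*4518)) = -818/3*(-1/286214) + 36087/(((-11 - 2)*4518)) = 409/429321 + 36087/(((-11 - 1*2)*4518)) = 409/429321 + 36087/(((-11 - 2)*4518)) = 409/429321 + 36087/((-13*4518)) = 409/429321 + 36087/(-58734) = 409/429321 + 36087*(-1/58734) = 409/429321 - 12029/19578 = -1718764969/2801748846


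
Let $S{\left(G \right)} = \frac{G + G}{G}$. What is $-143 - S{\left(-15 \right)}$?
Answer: $-145$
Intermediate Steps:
$S{\left(G \right)} = 2$ ($S{\left(G \right)} = \frac{2 G}{G} = 2$)
$-143 - S{\left(-15 \right)} = -143 - 2 = -145$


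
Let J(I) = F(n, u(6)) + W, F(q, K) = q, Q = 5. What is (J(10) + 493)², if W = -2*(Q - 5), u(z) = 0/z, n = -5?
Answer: 238144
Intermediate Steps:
u(z) = 0
W = 0 (W = -2*(5 - 5) = -2*0 = 0)
J(I) = -5 (J(I) = -5 + 0 = -5)
(J(10) + 493)² = (-5 + 493)² = 488² = 238144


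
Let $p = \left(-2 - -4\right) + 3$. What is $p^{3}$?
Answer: $125$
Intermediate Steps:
$p = 5$ ($p = \left(-2 + 4\right) + 3 = 2 + 3 = 5$)
$p^{3} = 5^{3} = 125$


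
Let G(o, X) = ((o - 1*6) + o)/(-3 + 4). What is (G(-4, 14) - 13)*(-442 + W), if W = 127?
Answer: 8505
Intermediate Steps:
G(o, X) = -6 + 2*o (G(o, X) = ((o - 6) + o)/1 = ((-6 + o) + o)*1 = (-6 + 2*o)*1 = -6 + 2*o)
(G(-4, 14) - 13)*(-442 + W) = ((-6 + 2*(-4)) - 13)*(-442 + 127) = ((-6 - 8) - 13)*(-315) = (-14 - 13)*(-315) = -27*(-315) = 8505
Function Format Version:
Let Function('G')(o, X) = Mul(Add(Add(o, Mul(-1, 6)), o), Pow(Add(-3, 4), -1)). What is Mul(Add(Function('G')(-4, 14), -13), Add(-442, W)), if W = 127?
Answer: 8505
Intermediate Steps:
Function('G')(o, X) = Add(-6, Mul(2, o)) (Function('G')(o, X) = Mul(Add(Add(o, -6), o), Pow(1, -1)) = Mul(Add(Add(-6, o), o), 1) = Mul(Add(-6, Mul(2, o)), 1) = Add(-6, Mul(2, o)))
Mul(Add(Function('G')(-4, 14), -13), Add(-442, W)) = Mul(Add(Add(-6, Mul(2, -4)), -13), Add(-442, 127)) = Mul(Add(Add(-6, -8), -13), -315) = Mul(Add(-14, -13), -315) = Mul(-27, -315) = 8505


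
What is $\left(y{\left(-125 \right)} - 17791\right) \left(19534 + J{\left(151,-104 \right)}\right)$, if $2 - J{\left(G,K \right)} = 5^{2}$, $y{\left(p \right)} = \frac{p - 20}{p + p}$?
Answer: $- \frac{17355444231}{50} \approx -3.4711 \cdot 10^{8}$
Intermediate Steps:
$y{\left(p \right)} = \frac{-20 + p}{2 p}$
$J{\left(G,K \right)} = -23$ ($J{\left(G,K \right)} = 2 - 5^{2} = 2 - 25 = -23$)
$\left(y{\left(-125 \right)} - 17791\right) \left(19534 + J{\left(151,-104 \right)}\right) = \left(\frac{-20 - 125}{2 \left(-125\right)} - 17791\right) \left(19534 - 23\right) = \left(\frac{1}{2} \left(- \frac{1}{125}\right) \left(-145\right) - 17791\right) 19511 = \left(\frac{29}{50} - 17791\right) 19511 = \left(- \frac{889521}{50}\right) 19511 = - \frac{17355444231}{50}$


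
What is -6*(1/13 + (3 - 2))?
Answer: -84/13 ≈ -6.4615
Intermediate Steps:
-6*(1/13 + (3 - 2)) = -6*(1/13 + 1) = -6*14/13 = -84/13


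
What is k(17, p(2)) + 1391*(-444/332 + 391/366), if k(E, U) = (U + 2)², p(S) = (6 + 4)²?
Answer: 304684069/30378 ≈ 10030.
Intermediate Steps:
p(S) = 100 (p(S) = 10² = 100)
k(E, U) = (2 + U)²
k(17, p(2)) + 1391*(-444/332 + 391/366) = (2 + 100)² + 1391*(-444/332 + 391/366) = 102² + 1391*(-444*1/332 + 391*(1/366)) = 10404 + 1391*(-111/83 + 391/366) = 10404 + 1391*(-8173/30378) = 10404 - 11368643/30378 = 304684069/30378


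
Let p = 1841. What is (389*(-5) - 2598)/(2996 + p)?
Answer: -649/691 ≈ -0.93922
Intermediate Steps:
(389*(-5) - 2598)/(2996 + p) = (389*(-5) - 2598)/(2996 + 1841) = (-1945 - 2598)/4837 = -4543*1/4837 = -649/691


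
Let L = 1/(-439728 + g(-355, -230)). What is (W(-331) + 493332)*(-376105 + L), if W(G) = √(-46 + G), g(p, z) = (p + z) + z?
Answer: -81740388753993312/440543 - 165690425016*I*√377/440543 ≈ -1.8554e+11 - 7.3026e+6*I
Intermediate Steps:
g(p, z) = p + 2*z
L = -1/440543 (L = 1/(-439728 + (-355 + 2*(-230))) = 1/(-439728 + (-355 - 460)) = 1/(-439728 - 815) = 1/(-440543) = -1/440543 ≈ -2.2699e-6)
(W(-331) + 493332)*(-376105 + L) = (√(-46 - 331) + 493332)*(-376105 - 1/440543) = (√(-377) + 493332)*(-165690425016/440543) = (I*√377 + 493332)*(-165690425016/440543) = (493332 + I*√377)*(-165690425016/440543) = -81740388753993312/440543 - 165690425016*I*√377/440543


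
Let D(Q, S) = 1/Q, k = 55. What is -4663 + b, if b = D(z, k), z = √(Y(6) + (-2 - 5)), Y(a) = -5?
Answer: -4663 - I*√3/6 ≈ -4663.0 - 0.28868*I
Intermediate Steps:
z = 2*I*√3 (z = √(-5 + (-2 - 5)) = √(-5 - 7) = √(-12) = 2*I*√3 ≈ 3.4641*I)
b = -I*√3/6 (b = 1/(2*I*√3) = -I*√3/6 ≈ -0.28868*I)
-4663 + b = -4663 - I*√3/6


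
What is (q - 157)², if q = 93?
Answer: 4096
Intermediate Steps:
(q - 157)² = (93 - 157)² = (-64)² = 4096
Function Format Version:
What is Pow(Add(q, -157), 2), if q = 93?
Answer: 4096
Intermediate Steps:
Pow(Add(q, -157), 2) = Pow(Add(93, -157), 2) = Pow(-64, 2) = 4096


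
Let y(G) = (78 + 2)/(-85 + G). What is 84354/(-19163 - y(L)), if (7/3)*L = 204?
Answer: -478006/108777 ≈ -4.3944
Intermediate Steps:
L = 612/7 (L = (3/7)*204 = 612/7 ≈ 87.429)
y(G) = 80/(-85 + G)
84354/(-19163 - y(L)) = 84354/(-19163 - 80/(-85 + 612/7)) = 84354/(-19163 - 80/17/7) = 84354/(-19163 - 80*7/17) = 84354/(-19163 - 1*560/17) = 84354/(-19163 - 560/17) = 84354/(-326331/17) = 84354*(-17/326331) = -478006/108777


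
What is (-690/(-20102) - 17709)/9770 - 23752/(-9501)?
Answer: 13941208331/20282212245 ≈ 0.68736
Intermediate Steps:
(-690/(-20102) - 17709)/9770 - 23752/(-9501) = (-690*(-1/20102) - 17709)*(1/9770) - 23752*(-1/9501) = (15/437 - 17709)*(1/9770) + 23752/9501 = -7738818/437*1/9770 + 23752/9501 = -3869409/2134745 + 23752/9501 = 13941208331/20282212245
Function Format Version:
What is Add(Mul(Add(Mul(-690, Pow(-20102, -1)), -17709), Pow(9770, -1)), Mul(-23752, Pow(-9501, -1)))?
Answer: Rational(13941208331, 20282212245) ≈ 0.68736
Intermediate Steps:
Add(Mul(Add(Mul(-690, Pow(-20102, -1)), -17709), Pow(9770, -1)), Mul(-23752, Pow(-9501, -1))) = Add(Mul(Add(Mul(-690, Rational(-1, 20102)), -17709), Rational(1, 9770)), Mul(-23752, Rational(-1, 9501))) = Add(Mul(Add(Rational(15, 437), -17709), Rational(1, 9770)), Rational(23752, 9501)) = Add(Mul(Rational(-7738818, 437), Rational(1, 9770)), Rational(23752, 9501)) = Add(Rational(-3869409, 2134745), Rational(23752, 9501)) = Rational(13941208331, 20282212245)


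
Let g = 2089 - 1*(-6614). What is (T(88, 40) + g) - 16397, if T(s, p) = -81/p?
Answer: -307841/40 ≈ -7696.0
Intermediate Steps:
g = 8703 (g = 2089 + 6614 = 8703)
(T(88, 40) + g) - 16397 = (-81/40 + 8703) - 16397 = 348039/40 - 16397 = -307841/40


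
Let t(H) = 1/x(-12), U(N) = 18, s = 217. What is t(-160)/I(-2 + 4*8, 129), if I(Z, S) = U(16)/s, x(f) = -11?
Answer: -217/198 ≈ -1.0960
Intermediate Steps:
I(Z, S) = 18/217
t(H) = -1/11 (t(H) = 1/(-11) = -1/11)
t(-160)/I(-2 + 4*8, 129) = -1/(11*18/217) = -1/11*217/18 = -217/198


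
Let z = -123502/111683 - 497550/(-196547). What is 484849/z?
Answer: 818684640518173/2407225312 ≈ 3.4009e+5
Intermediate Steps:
z = 2407225312/1688535277 (z = -123502*1/111683 - 497550*(-1/196547) = -123502/111683 + 497550/196547 = 2407225312/1688535277 ≈ 1.4256)
484849/z = 484849/(2407225312/1688535277) = 484849*(1688535277/2407225312) = 818684640518173/2407225312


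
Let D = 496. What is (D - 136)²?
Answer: 129600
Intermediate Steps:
(D - 136)² = (496 - 136)² = 360² = 129600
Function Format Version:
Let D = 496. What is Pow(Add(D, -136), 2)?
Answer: 129600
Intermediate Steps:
Pow(Add(D, -136), 2) = Pow(Add(496, -136), 2) = Pow(360, 2) = 129600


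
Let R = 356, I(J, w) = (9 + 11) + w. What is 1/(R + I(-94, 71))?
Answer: 1/447 ≈ 0.0022371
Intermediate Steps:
I(J, w) = 20 + w
1/(R + I(-94, 71)) = 1/(356 + (20 + 71)) = 1/(356 + 91) = 1/447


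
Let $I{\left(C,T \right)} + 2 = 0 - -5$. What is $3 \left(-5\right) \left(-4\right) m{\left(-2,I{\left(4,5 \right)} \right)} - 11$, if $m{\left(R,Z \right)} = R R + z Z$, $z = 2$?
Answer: $589$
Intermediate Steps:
$I{\left(C,T \right)} = 3$ ($I{\left(C,T \right)} = -2 + \left(0 - -5\right) = -2 + \left(0 + 5\right) = -2 + 5 = 3$)
$m{\left(R,Z \right)} = R^{2} + 2 Z$ ($m{\left(R,Z \right)} = R R + 2 Z = R^{2} + 2 Z$)
$3 \left(-5\right) \left(-4\right) m{\left(-2,I{\left(4,5 \right)} \right)} - 11 = 3 \left(-5\right) \left(-4\right) \left(\left(-2\right)^{2} + 2 \cdot 3\right) - 11 = \left(-15\right) \left(-4\right) \left(4 + 6\right) - 11 = 60 \cdot 10 - 11 = 600 - 11 = 589$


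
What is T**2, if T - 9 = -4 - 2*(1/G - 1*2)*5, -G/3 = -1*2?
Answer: 4900/9 ≈ 544.44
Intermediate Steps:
G = 6 (G = -(-3)*2 = -3*(-2) = 6)
T = 70/3 (T = 9 + (-4 - 2*(1/6 - 1*2)*5) = 9 + (-4 - 2*(1/6 - 2)*5) = 9 + (-4 - 2*(-11/6)*5) = 9 + (-4 + (11/3)*5) = 9 + (-4 + 55/3) = 9 + 43/3 = 70/3 ≈ 23.333)
T**2 = (70/3)**2 = 4900/9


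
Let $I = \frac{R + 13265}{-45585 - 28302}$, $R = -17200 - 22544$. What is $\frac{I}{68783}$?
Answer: $\frac{26479}{5082169521} \approx 5.2102 \cdot 10^{-6}$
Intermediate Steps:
$R = -39744$
$I = \frac{26479}{73887}$ ($I = \frac{-39744 + 13265}{-45585 - 28302} = - \frac{26479}{-73887} = \left(-26479\right) \left(- \frac{1}{73887}\right) = \frac{26479}{73887} \approx 0.35837$)
$\frac{I}{68783} = \frac{26479}{73887 \cdot 68783} = \frac{26479}{73887} \cdot \frac{1}{68783} = \frac{26479}{5082169521}$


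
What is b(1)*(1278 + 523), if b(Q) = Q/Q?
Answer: 1801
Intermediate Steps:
b(Q) = 1
b(1)*(1278 + 523) = 1*(1278 + 523) = 1*1801 = 1801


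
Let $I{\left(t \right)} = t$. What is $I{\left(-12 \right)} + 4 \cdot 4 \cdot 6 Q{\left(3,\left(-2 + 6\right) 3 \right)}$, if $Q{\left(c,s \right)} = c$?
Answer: $276$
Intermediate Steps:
$I{\left(-12 \right)} + 4 \cdot 4 \cdot 6 Q{\left(3,\left(-2 + 6\right) 3 \right)} = -12 + 4 \cdot 4 \cdot 6 \cdot 3 = -12 + 16 \cdot 6 \cdot 3 = -12 + 96 \cdot 3 = -12 + 288 = 276$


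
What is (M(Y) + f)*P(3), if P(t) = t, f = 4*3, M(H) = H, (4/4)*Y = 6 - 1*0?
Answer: 54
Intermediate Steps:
Y = 6 (Y = 6 - 1*0 = 6 + 0 = 6)
f = 12
(M(Y) + f)*P(3) = (6 + 12)*3 = 18*3 = 54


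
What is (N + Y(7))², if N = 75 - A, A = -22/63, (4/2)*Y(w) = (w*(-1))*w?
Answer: 41049649/15876 ≈ 2585.6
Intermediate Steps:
Y(w) = -w²/2 (Y(w) = ((w*(-1))*w)/2 = ((-w)*w)/2 = (-w²)/2 = -w²/2)
A = -22/63 (A = -22*1/63 = -22/63 ≈ -0.34921)
N = 4747/63 (N = 75 - 1*(-22/63) = 75 + 22/63 = 4747/63 ≈ 75.349)
(N + Y(7))² = (4747/63 - ½*7²)² = (4747/63 - ½*49)² = (4747/63 - 49/2)² = (6407/126)² = 41049649/15876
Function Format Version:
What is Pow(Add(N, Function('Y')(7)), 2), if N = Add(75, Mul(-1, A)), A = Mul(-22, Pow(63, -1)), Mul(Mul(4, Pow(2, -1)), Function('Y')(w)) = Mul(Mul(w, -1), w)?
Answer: Rational(41049649, 15876) ≈ 2585.6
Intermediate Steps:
Function('Y')(w) = Mul(Rational(-1, 2), Pow(w, 2)) (Function('Y')(w) = Mul(Rational(1, 2), Mul(Mul(w, -1), w)) = Mul(Rational(1, 2), Mul(Mul(-1, w), w)) = Mul(Rational(1, 2), Mul(-1, Pow(w, 2))) = Mul(Rational(-1, 2), Pow(w, 2)))
A = Rational(-22, 63) (A = Mul(-22, Rational(1, 63)) = Rational(-22, 63) ≈ -0.34921)
N = Rational(4747, 63) (N = Add(75, Mul(-1, Rational(-22, 63))) = Add(75, Rational(22, 63)) = Rational(4747, 63) ≈ 75.349)
Pow(Add(N, Function('Y')(7)), 2) = Pow(Add(Rational(4747, 63), Mul(Rational(-1, 2), Pow(7, 2))), 2) = Pow(Add(Rational(4747, 63), Mul(Rational(-1, 2), 49)), 2) = Pow(Add(Rational(4747, 63), Rational(-49, 2)), 2) = Pow(Rational(6407, 126), 2) = Rational(41049649, 15876)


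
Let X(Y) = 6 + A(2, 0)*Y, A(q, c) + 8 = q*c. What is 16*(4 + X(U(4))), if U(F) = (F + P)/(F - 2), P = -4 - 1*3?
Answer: 352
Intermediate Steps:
P = -7 (P = -4 - 3 = -7)
U(F) = (-7 + F)/(-2 + F) (U(F) = (F - 7)/(F - 2) = (-7 + F)/(-2 + F))
A(q, c) = -8 + c*q (A(q, c) = -8 + q*c = -8 + c*q)
X(Y) = 6 - 8*Y (X(Y) = 6 + (-8 + 0*2)*Y = 6 + (-8 + 0)*Y = 6 - 8*Y)
16*(4 + X(U(4))) = 16*(4 + (6 - 8*(-7 + 4)/(-2 + 4))) = 16*(4 + (6 - 8*(-3)/2)) = 16*(4 + (6 - 4*(-3))) = 16*(4 + (6 - 8*(-3/2))) = 16*(4 + (6 + 12)) = 16*(4 + 18) = 16*22 = 352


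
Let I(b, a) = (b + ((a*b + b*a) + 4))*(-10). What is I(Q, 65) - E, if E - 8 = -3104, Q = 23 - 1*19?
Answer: -2184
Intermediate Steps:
Q = 4 (Q = 23 - 19 = 4)
E = -3096 (E = 8 - 3104 = -3096)
I(b, a) = -40 - 10*b - 20*a*b (I(b, a) = (b + ((a*b + a*b) + 4))*(-10) = (b + (2*a*b + 4))*(-10) = (b + (4 + 2*a*b))*(-10) = (4 + b + 2*a*b)*(-10) = -40 - 10*b - 20*a*b)
I(Q, 65) - E = (-40 - 10*4 - 20*65*4) - 1*(-3096) = (-40 - 40 - 5200) + 3096 = -5280 + 3096 = -2184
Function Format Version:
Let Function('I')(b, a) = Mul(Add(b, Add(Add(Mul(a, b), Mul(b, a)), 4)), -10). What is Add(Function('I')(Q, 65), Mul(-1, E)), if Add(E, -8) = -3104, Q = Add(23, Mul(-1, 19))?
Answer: -2184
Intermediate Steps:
Q = 4 (Q = Add(23, -19) = 4)
E = -3096 (E = Add(8, -3104) = -3096)
Function('I')(b, a) = Add(-40, Mul(-10, b), Mul(-20, a, b)) (Function('I')(b, a) = Mul(Add(b, Add(Add(Mul(a, b), Mul(a, b)), 4)), -10) = Mul(Add(b, Add(Mul(2, a, b), 4)), -10) = Mul(Add(b, Add(4, Mul(2, a, b))), -10) = Mul(Add(4, b, Mul(2, a, b)), -10) = Add(-40, Mul(-10, b), Mul(-20, a, b)))
Add(Function('I')(Q, 65), Mul(-1, E)) = Add(Add(-40, Mul(-10, 4), Mul(-20, 65, 4)), Mul(-1, -3096)) = Add(Add(-40, -40, -5200), 3096) = Add(-5280, 3096) = -2184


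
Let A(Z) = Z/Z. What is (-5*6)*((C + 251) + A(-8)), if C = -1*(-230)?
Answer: -14460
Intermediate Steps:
A(Z) = 1
C = 230
(-5*6)*((C + 251) + A(-8)) = (-5*6)*((230 + 251) + 1) = -30*(481 + 1) = -30*482 = -14460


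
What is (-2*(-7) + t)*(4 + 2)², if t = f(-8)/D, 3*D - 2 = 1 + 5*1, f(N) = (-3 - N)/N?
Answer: 7929/16 ≈ 495.56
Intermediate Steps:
f(N) = (-3 - N)/N
D = 8/3 (D = ⅔ + (1 + 5*1)/3 = ⅔ + (1 + 5)/3 = ⅔ + (⅓)*6 = ⅔ + 2 = 8/3 ≈ 2.6667)
t = -15/64 (t = ((-3 - 1*(-8))/(-8))/(8/3) = -(-3 + 8)/8*(3/8) = -⅛*5*(3/8) = -5/8*3/8 = -15/64 ≈ -0.23438)
(-2*(-7) + t)*(4 + 2)² = (-2*(-7) - 15/64)*(4 + 2)² = (14 - 15/64)*6² = (881/64)*36 = 7929/16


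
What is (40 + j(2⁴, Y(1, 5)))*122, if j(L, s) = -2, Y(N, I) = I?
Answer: 4636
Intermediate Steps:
(40 + j(2⁴, Y(1, 5)))*122 = (40 - 2)*122 = 38*122 = 4636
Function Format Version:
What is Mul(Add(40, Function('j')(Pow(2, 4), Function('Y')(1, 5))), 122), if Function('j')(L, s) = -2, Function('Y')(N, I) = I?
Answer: 4636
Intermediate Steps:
Mul(Add(40, Function('j')(Pow(2, 4), Function('Y')(1, 5))), 122) = Mul(Add(40, -2), 122) = Mul(38, 122) = 4636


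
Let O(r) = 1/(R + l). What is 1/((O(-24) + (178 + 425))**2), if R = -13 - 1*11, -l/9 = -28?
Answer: 51984/18902125225 ≈ 2.7502e-6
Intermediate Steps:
l = 252 (l = -9*(-28) = 252)
R = -24 (R = -13 - 11 = -24)
O(r) = 1/228 (O(r) = 1/(-24 + 252) = 1/228)
1/((O(-24) + (178 + 425))**2) = 1/((1/228 + (178 + 425))**2) = 1/((1/228 + 603)**2) = 1/((137485/228)**2) = 1/(18902125225/51984) = 51984/18902125225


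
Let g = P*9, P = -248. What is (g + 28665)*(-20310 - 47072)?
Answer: -1781108406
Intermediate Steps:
g = -2232 (g = -248*9 = -2232)
(g + 28665)*(-20310 - 47072) = (-2232 + 28665)*(-20310 - 47072) = 26433*(-67382) = -1781108406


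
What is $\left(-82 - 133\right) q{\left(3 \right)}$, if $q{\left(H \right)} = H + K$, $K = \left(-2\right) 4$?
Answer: $1075$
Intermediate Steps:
$K = -8$
$q{\left(H \right)} = -8 + H$ ($q{\left(H \right)} = H - 8 = -8 + H$)
$\left(-82 - 133\right) q{\left(3 \right)} = \left(-82 - 133\right) \left(-8 + 3\right) = \left(-215\right) \left(-5\right) = 1075$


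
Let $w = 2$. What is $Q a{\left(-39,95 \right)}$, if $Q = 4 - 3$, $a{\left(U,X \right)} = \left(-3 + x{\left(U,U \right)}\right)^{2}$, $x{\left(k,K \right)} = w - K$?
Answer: $1444$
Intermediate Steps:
$x{\left(k,K \right)} = 2 - K$
$a{\left(U,X \right)} = \left(-1 - U\right)^{2}$ ($a{\left(U,X \right)} = \left(-3 - \left(-2 + U\right)\right)^{2} = \left(-1 - U\right)^{2}$)
$Q = 1$
$Q a{\left(-39,95 \right)} = 1 \left(1 - 39\right)^{2} = 1 \left(-38\right)^{2} = 1 \cdot 1444 = 1444$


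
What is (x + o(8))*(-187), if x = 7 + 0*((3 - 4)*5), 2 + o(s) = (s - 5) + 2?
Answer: -1870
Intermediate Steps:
o(s) = -5 + s (o(s) = -2 + ((s - 5) + 2) = -2 + ((-5 + s) + 2) = -2 + (-3 + s) = -5 + s)
x = 7 (x = 7 + 0*(-1*5) = 7 + 0*(-5) = 7 + 0 = 7)
(x + o(8))*(-187) = (7 + (-5 + 8))*(-187) = (7 + 3)*(-187) = 10*(-187) = -1870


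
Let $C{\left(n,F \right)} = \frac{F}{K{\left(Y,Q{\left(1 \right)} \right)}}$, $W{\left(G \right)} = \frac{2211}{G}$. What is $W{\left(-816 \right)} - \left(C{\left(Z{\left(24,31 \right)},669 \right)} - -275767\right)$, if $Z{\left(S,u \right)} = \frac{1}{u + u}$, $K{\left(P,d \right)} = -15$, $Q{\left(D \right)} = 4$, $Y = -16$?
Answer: $- \frac{374986149}{1360} \approx -2.7573 \cdot 10^{5}$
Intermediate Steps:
$Z{\left(S,u \right)} = \frac{1}{2 u}$
$C{\left(n,F \right)} = - \frac{F}{15}$ ($C{\left(n,F \right)} = \frac{F}{-15} = F \left(- \frac{1}{15}\right) = - \frac{F}{15}$)
$W{\left(-816 \right)} - \left(C{\left(Z{\left(24,31 \right)},669 \right)} - -275767\right) = \frac{2211}{-816} - \left(\left(- \frac{1}{15}\right) 669 - -275767\right) = 2211 \left(- \frac{1}{816}\right) - \left(- \frac{223}{5} + 275767\right) = - \frac{737}{272} - \frac{1378612}{5} = - \frac{374986149}{1360}$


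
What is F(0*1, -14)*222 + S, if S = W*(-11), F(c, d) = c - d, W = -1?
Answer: 3119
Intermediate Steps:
S = 11 (S = -1*(-11) = 11)
F(0*1, -14)*222 + S = (0*1 - 1*(-14))*222 + 11 = (0 + 14)*222 + 11 = 14*222 + 11 = 3108 + 11 = 3119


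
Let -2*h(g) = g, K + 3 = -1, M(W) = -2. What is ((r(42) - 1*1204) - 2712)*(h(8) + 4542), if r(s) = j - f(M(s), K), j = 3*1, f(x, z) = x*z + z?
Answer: -17775346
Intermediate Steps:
K = -4 (K = -3 - 1 = -4)
f(x, z) = z + x*z
h(g) = -g/2
j = 3
r(s) = -1 (r(s) = 3 - (-4)*(1 - 2) = 3 - (-4)*(-1) = 3 - 1*4 = 3 - 4 = -1)
((r(42) - 1*1204) - 2712)*(h(8) + 4542) = ((-1 - 1*1204) - 2712)*(-1/2*8 + 4542) = ((-1 - 1204) - 2712)*(-4 + 4542) = (-1205 - 2712)*4538 = -3917*4538 = -17775346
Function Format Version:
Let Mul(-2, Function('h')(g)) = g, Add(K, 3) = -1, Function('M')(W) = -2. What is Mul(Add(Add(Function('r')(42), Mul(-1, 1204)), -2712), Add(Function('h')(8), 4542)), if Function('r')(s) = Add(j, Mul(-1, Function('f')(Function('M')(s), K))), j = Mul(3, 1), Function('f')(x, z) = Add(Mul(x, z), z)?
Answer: -17775346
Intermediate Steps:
K = -4 (K = Add(-3, -1) = -4)
Function('f')(x, z) = Add(z, Mul(x, z))
Function('h')(g) = Mul(Rational(-1, 2), g)
j = 3
Function('r')(s) = -1 (Function('r')(s) = Add(3, Mul(-1, Mul(-4, Add(1, -2)))) = Add(3, Mul(-1, Mul(-4, -1))) = Add(3, Mul(-1, 4)) = Add(3, -4) = -1)
Mul(Add(Add(Function('r')(42), Mul(-1, 1204)), -2712), Add(Function('h')(8), 4542)) = Mul(Add(Add(-1, Mul(-1, 1204)), -2712), Add(Mul(Rational(-1, 2), 8), 4542)) = Mul(Add(Add(-1, -1204), -2712), Add(-4, 4542)) = Mul(Add(-1205, -2712), 4538) = Mul(-3917, 4538) = -17775346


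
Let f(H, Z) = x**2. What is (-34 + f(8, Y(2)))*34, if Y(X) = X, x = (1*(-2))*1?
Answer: -1020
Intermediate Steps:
x = -2 (x = -2*1 = -2)
f(H, Z) = 4 (f(H, Z) = (-2)**2 = 4)
(-34 + f(8, Y(2)))*34 = (-34 + 4)*34 = -30*34 = -1020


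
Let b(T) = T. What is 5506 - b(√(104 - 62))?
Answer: 5506 - √42 ≈ 5499.5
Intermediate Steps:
5506 - b(√(104 - 62)) = 5506 - √(104 - 62) = 5506 - √42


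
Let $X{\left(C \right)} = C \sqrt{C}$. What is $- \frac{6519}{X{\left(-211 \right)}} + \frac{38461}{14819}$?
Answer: $\frac{38461}{14819} - \frac{6519 i \sqrt{211}}{44521} \approx 2.5954 - 2.1269 i$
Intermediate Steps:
$X{\left(C \right)} = C^{\frac{3}{2}}$
$- \frac{6519}{X{\left(-211 \right)}} + \frac{38461}{14819} = - \frac{6519}{\left(-211\right)^{\frac{3}{2}}} + \frac{38461}{14819} = - \frac{6519}{\left(-211\right) i \sqrt{211}} + 38461 \cdot \frac{1}{14819} = - 6519 \frac{i \sqrt{211}}{44521} + \frac{38461}{14819} = - \frac{6519 i \sqrt{211}}{44521} + \frac{38461}{14819} = \frac{38461}{14819} - \frac{6519 i \sqrt{211}}{44521}$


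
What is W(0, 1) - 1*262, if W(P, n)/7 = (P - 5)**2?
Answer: -87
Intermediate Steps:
W(P, n) = 7*(-5 + P)**2 (W(P, n) = 7*(P - 5)**2 = 7*(-5 + P)**2)
W(0, 1) - 1*262 = 7*(-5 + 0)**2 - 1*262 = 7*(-5)**2 - 262 = 7*25 - 262 = 175 - 262 = -87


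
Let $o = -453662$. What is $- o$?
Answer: $453662$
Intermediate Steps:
$- o = \left(-1\right) \left(-453662\right) = 453662$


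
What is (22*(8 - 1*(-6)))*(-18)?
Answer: -5544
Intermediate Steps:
(22*(8 - 1*(-6)))*(-18) = (22*(8 + 6))*(-18) = (22*14)*(-18) = 308*(-18) = -5544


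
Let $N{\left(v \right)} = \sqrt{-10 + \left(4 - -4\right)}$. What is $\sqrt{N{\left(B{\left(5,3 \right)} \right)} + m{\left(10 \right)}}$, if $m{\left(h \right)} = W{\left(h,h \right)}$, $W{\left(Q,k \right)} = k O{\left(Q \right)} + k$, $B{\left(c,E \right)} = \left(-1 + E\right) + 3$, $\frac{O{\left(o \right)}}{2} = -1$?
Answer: $\sqrt{-10 + i \sqrt{2}} \approx 0.22305 + 3.1701 i$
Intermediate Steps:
$O{\left(o \right)} = -2$ ($O{\left(o \right)} = 2 \left(-1\right) = -2$)
$B{\left(c,E \right)} = 2 + E$
$N{\left(v \right)} = i \sqrt{2}$ ($N{\left(v \right)} = \sqrt{-10 + \left(4 + 4\right)} = \sqrt{-10 + 8} = \sqrt{-2} = i \sqrt{2}$)
$W{\left(Q,k \right)} = - k$ ($W{\left(Q,k \right)} = k \left(-2\right) + k = - 2 k + k = - k$)
$m{\left(h \right)} = - h$
$\sqrt{N{\left(B{\left(5,3 \right)} \right)} + m{\left(10 \right)}} = \sqrt{i \sqrt{2} - 10} = \sqrt{-10 + i \sqrt{2}}$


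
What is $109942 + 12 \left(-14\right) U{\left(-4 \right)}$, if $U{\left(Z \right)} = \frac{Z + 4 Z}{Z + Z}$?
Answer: $109522$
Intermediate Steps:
$U{\left(Z \right)} = \frac{5}{2}$ ($U{\left(Z \right)} = \frac{5 Z}{2 Z} = 5 Z \frac{1}{2 Z} = \frac{5}{2}$)
$109942 + 12 \left(-14\right) U{\left(-4 \right)} = 109942 + 12 \left(-14\right) \frac{5}{2} = 109942 - 420 = 109522$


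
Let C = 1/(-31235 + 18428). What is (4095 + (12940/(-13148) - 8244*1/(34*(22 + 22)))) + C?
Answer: 64369962180053/15744131766 ≈ 4088.5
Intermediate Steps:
C = -1/12807 (C = 1/(-12807) = -1/12807 ≈ -7.8082e-5)
(4095 + (12940/(-13148) - 8244*1/(34*(22 + 22)))) + C = (4095 + (12940/(-13148) - 8244*1/(34*(22 + 22)))) - 1/12807 = (4095 + (12940*(-1/13148) - 8244/(34*44))) - 1/12807 = (4095 + (-3235/3287 - 8244/1496)) - 1/12807 = (4095 + (-3235/3287 - 8244*1/1496)) - 1/12807 = (4095 + (-3235/3287 - 2061/374)) - 1/12807 = (4095 - 7984397/1229338) - 1/12807 = 5026154713/1229338 - 1/12807 = 64369962180053/15744131766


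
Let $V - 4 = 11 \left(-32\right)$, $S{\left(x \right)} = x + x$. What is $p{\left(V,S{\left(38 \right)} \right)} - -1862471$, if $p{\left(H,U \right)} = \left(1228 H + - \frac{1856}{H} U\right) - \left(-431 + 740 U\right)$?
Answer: $\frac{4139170}{3} \approx 1.3797 \cdot 10^{6}$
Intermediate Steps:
$S{\left(x \right)} = 2 x$
$V = -348$ ($V = 4 + 11 \left(-32\right) = 4 - 352 = -348$)
$p{\left(H,U \right)} = 431 - 740 U + 1228 H - \frac{1856 U}{H}$ ($p{\left(H,U \right)} = \left(1228 H - \frac{1856 U}{H}\right) - \left(-431 + 740 U\right) = 431 - 740 U + 1228 H - \frac{1856 U}{H}$)
$p{\left(V,S{\left(38 \right)} \right)} - -1862471 = \left(431 - 740 \cdot 2 \cdot 38 + 1228 \left(-348\right) - \frac{1856 \cdot 2 \cdot 38}{-348}\right) - -1862471 = \left(431 - 56240 - 427344 - 141056 \left(- \frac{1}{348}\right)\right) + 1862471 = \left(431 - 56240 - 427344 + \frac{1216}{3}\right) + 1862471 = - \frac{1448243}{3} + 1862471 = \frac{4139170}{3}$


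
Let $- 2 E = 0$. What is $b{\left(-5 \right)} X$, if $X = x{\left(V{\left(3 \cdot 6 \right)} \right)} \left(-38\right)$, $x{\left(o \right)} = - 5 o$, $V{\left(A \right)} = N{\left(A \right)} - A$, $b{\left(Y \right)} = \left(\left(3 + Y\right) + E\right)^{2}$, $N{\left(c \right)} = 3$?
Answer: $-11400$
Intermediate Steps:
$E = 0$ ($E = \left(- \frac{1}{2}\right) 0 = 0$)
$b{\left(Y \right)} = \left(3 + Y\right)^{2}$ ($b{\left(Y \right)} = \left(\left(3 + Y\right) + 0\right)^{2} = \left(3 + Y\right)^{2}$)
$V{\left(A \right)} = 3 - A$
$X = -2850$ ($X = - 5 \left(3 - 3 \cdot 6\right) \left(-38\right) = - 5 \left(3 - 18\right) \left(-38\right) = \left(-5\right) \left(-15\right) \left(-38\right) = 75 \left(-38\right) = -2850$)
$b{\left(-5 \right)} X = \left(3 - 5\right)^{2} \left(-2850\right) = \left(-2\right)^{2} \left(-2850\right) = 4 \left(-2850\right) = -11400$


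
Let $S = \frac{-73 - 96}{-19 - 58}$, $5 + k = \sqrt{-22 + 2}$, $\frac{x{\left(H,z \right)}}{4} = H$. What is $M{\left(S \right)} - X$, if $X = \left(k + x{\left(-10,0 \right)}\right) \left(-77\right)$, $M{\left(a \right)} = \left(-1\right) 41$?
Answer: $-3506 + 154 i \sqrt{5} \approx -3506.0 + 344.35 i$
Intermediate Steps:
$x{\left(H,z \right)} = 4 H$
$k = -5 + 2 i \sqrt{5}$ ($k = -5 + \sqrt{-22 + 2} = -5 + \sqrt{-20} = -5 + 2 i \sqrt{5} \approx -5.0 + 4.4721 i$)
$S = \frac{169}{77}$ ($S = - \frac{169}{-77} = \left(-169\right) \left(- \frac{1}{77}\right) = \frac{169}{77} \approx 2.1948$)
$M{\left(a \right)} = -41$
$X = 3465 - 154 i \sqrt{5}$ ($X = \left(\left(-5 + 2 i \sqrt{5}\right) + 4 \left(-10\right)\right) \left(-77\right) = \left(\left(-5 + 2 i \sqrt{5}\right) - 40\right) \left(-77\right) = \left(-45 + 2 i \sqrt{5}\right) \left(-77\right) = 3465 - 154 i \sqrt{5} \approx 3465.0 - 344.35 i$)
$M{\left(S \right)} - X = -41 - \left(3465 - 154 i \sqrt{5}\right) = -3506 + 154 i \sqrt{5}$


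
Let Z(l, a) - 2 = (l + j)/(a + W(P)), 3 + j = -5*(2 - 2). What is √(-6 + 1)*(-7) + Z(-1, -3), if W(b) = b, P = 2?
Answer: 6 - 7*I*√5 ≈ 6.0 - 15.652*I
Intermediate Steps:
j = -3 (j = -3 - 5*(2 - 2) = -3 - 5*0 = -3 + 0 = -3)
Z(l, a) = 2 + (-3 + l)/(2 + a) (Z(l, a) = 2 + (l - 3)/(a + 2) = 2 + (-3 + l)/(2 + a))
√(-6 + 1)*(-7) + Z(-1, -3) = √(-6 + 1)*(-7) + (1 - 1 + 2*(-3))/(2 - 3) = √(-5)*(-7) + (1 - 1 - 6)/(-1) = (I*√5)*(-7) - 1*(-6) = -7*I*√5 + 6 = 6 - 7*I*√5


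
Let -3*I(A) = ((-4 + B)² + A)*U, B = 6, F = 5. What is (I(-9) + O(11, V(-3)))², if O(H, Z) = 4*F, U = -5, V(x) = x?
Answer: 1225/9 ≈ 136.11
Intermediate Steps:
O(H, Z) = 20 (O(H, Z) = 4*5 = 20)
I(A) = 20/3 + 5*A/3 (I(A) = -((-4 + 6)² + A)*(-5)/3 = -(2² + A)*(-5)/3 = -(4 + A)*(-5)/3 = -(-20 - 5*A)/3 = 20/3 + 5*A/3)
(I(-9) + O(11, V(-3)))² = ((20/3 + (5/3)*(-9)) + 20)² = ((20/3 - 15) + 20)² = (-25/3 + 20)² = (35/3)² = 1225/9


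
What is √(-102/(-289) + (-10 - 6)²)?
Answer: √74086/17 ≈ 16.011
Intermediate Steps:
√(-102/(-289) + (-10 - 6)²) = √(-102*(-1/289) + (-16)²) = √(6/17 + 256) = √(4358/17) = √74086/17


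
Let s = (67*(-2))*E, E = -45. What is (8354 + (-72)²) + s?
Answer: 19568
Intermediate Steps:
s = 6030 (s = (67*(-2))*(-45) = -134*(-45) = 6030)
(8354 + (-72)²) + s = (8354 + (-72)²) + 6030 = (8354 + 5184) + 6030 = 13538 + 6030 = 19568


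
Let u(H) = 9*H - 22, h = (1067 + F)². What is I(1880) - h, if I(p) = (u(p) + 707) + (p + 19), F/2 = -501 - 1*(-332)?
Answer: -511937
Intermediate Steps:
F = -338 (F = 2*(-501 - 1*(-332)) = 2*(-501 + 332) = 2*(-169) = -338)
h = 531441 (h = (1067 - 338)² = 729² = 531441)
u(H) = -22 + 9*H
I(p) = 704 + 10*p (I(p) = ((-22 + 9*p) + 707) + (p + 19) = (685 + 9*p) + (19 + p) = 704 + 10*p)
I(1880) - h = (704 + 10*1880) - 1*531441 = (704 + 18800) - 531441 = 19504 - 531441 = -511937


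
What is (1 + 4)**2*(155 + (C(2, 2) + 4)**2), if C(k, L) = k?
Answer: 4775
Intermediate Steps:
(1 + 4)**2*(155 + (C(2, 2) + 4)**2) = (1 + 4)**2*(155 + (2 + 4)**2) = 5**2*(155 + 6**2) = 25*(155 + 36) = 25*191 = 4775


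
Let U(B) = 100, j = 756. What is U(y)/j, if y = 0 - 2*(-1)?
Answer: 25/189 ≈ 0.13228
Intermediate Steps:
y = 2 (y = 0 + 2 = 2)
U(y)/j = 100/756 = 100*(1/756) = 25/189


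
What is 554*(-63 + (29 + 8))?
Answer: -14404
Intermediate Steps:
554*(-63 + (29 + 8)) = 554*(-63 + 37) = 554*(-26) = -14404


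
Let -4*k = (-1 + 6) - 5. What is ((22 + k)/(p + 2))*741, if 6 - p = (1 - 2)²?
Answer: 16302/7 ≈ 2328.9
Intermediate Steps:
k = 0 (k = -((-1 + 6) - 5)/4 = -(5 - 5)/4 = -¼*0 = 0)
p = 5 (p = 6 - (1 - 2)² = 6 - 1*(-1)² = 6 - 1*1 = 6 - 1 = 5)
((22 + k)/(p + 2))*741 = ((22 + 0)/(5 + 2))*741 = (22/7)*741 = 16302/7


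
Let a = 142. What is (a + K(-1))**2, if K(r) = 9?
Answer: 22801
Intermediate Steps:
(a + K(-1))**2 = (142 + 9)**2 = 151**2 = 22801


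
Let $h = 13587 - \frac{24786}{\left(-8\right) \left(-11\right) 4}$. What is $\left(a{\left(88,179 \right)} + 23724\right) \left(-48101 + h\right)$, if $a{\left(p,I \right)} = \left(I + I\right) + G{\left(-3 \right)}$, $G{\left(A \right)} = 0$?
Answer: $- \frac{73291845137}{88} \approx -8.3286 \cdot 10^{8}$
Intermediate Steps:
$a{\left(p,I \right)} = 2 I$ ($a{\left(p,I \right)} = \left(I + I\right) + 0 = 2 I + 0 = 2 I$)
$h = \frac{2378919}{176}$ ($h = 13587 - \frac{24786}{88 \cdot 4} = 13587 - \frac{24786}{352} = 13587 - \frac{12393}{176} = \frac{2378919}{176} \approx 13517.0$)
$\left(a{\left(88,179 \right)} + 23724\right) \left(-48101 + h\right) = \left(2 \cdot 179 + 23724\right) \left(-48101 + \frac{2378919}{176}\right) = \left(358 + 23724\right) \left(- \frac{6086857}{176}\right) = 24082 \left(- \frac{6086857}{176}\right) = - \frac{73291845137}{88}$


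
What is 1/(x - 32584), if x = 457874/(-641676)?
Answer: -320838/10454414329 ≈ -3.0689e-5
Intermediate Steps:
x = -228937/320838 (x = 457874*(-1/641676) = -228937/320838 ≈ -0.71356)
1/(x - 32584) = 1/(-228937/320838 - 32584) = 1/(-10454414329/320838) = -320838/10454414329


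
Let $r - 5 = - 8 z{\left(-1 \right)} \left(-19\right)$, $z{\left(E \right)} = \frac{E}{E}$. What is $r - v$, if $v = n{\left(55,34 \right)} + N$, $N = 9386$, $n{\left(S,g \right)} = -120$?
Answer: $-9109$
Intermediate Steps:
$z{\left(E \right)} = 1$
$r = 157$ ($r = 5 + \left(-8\right) 1 \left(-19\right) = 5 - -152 = 5 + 152 = 157$)
$v = 9266$ ($v = -120 + 9386 = 9266$)
$r - v = 157 - 9266 = -9109$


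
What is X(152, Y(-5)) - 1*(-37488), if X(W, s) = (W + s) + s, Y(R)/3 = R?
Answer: 37610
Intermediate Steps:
Y(R) = 3*R
X(W, s) = W + 2*s
X(152, Y(-5)) - 1*(-37488) = (152 + 2*(3*(-5))) - 1*(-37488) = (152 + 2*(-15)) + 37488 = (152 - 30) + 37488 = 122 + 37488 = 37610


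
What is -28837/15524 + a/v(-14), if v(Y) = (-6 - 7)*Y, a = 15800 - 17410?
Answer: -2160141/201812 ≈ -10.704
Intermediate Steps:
a = -1610
v(Y) = -13*Y
-28837/15524 + a/v(-14) = -28837/15524 - 1610/((-13*(-14))) = -28837*1/15524 - 1610/182 = -28837/15524 - 1610*1/182 = -28837/15524 - 115/13 = -2160141/201812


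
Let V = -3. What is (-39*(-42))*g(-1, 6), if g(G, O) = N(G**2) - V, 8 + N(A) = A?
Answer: -6552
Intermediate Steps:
N(A) = -8 + A
g(G, O) = -5 + G**2 (g(G, O) = (-8 + G**2) - 1*(-3) = (-8 + G**2) + 3 = -5 + G**2)
(-39*(-42))*g(-1, 6) = (-39*(-42))*(-5 + (-1)**2) = 1638*(-5 + 1) = 1638*(-4) = -6552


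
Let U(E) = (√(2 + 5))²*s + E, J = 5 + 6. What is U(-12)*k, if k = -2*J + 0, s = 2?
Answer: -44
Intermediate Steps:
J = 11
U(E) = 14 + E (U(E) = (√(2 + 5))²*2 + E = (√7)²*2 + E = 7*2 + E = 14 + E)
k = -22 (k = -2*11 + 0 = -22 + 0 = -22)
U(-12)*k = (14 - 12)*(-22) = 2*(-22) = -44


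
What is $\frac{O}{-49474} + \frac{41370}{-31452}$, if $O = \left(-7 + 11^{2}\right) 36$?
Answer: $- \frac{181318199}{129671354} \approx -1.3983$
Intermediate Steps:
$O = 4104$ ($O = \left(-7 + 121\right) 36 = 114 \cdot 36 = 4104$)
$\frac{O}{-49474} + \frac{41370}{-31452} = \frac{4104}{-49474} + \frac{41370}{-31452} = 4104 \left(- \frac{1}{49474}\right) + 41370 \left(- \frac{1}{31452}\right) = - \frac{2052}{24737} - \frac{6895}{5242} = - \frac{181318199}{129671354}$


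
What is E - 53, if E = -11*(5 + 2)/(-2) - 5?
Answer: -39/2 ≈ -19.500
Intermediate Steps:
E = 67/2 (E = -77*(-1)/2 - 5 = -11*(-7/2) - 5 = 77/2 - 5 = 67/2 ≈ 33.500)
E - 53 = 67/2 - 53 = -39/2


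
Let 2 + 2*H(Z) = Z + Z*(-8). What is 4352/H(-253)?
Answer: 8704/1769 ≈ 4.9203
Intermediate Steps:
H(Z) = -1 - 7*Z/2 (H(Z) = -1 + (Z + Z*(-8))/2 = -1 + (Z - 8*Z)/2 = -1 + (-7*Z)/2 = -1 - 7*Z/2)
4352/H(-253) = 4352/(-1 - 7/2*(-253)) = 4352/(-1 + 1771/2) = 4352/(1769/2) = 4352*(2/1769) = 8704/1769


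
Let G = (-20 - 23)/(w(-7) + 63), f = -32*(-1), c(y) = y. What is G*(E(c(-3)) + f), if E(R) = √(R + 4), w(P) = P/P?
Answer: -1419/64 ≈ -22.172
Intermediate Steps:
w(P) = 1
E(R) = √(4 + R)
f = 32
G = -43/64 (G = (-20 - 23)/(1 + 63) = -43/64 ≈ -0.67188)
G*(E(c(-3)) + f) = -43*(√(4 - 3) + 32)/64 = -43*(√1 + 32)/64 = -43*(1 + 32)/64 = -43/64*33 = -1419/64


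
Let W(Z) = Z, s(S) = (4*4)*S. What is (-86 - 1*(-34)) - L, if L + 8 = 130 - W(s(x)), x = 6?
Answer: -78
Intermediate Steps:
s(S) = 16*S
L = 26 (L = -8 + (130 - 16*6) = -8 + (130 - 1*96) = -8 + (130 - 96) = -8 + 34 = 26)
(-86 - 1*(-34)) - L = (-86 - 1*(-34)) - 1*26 = (-86 + 34) - 26 = -52 - 26 = -78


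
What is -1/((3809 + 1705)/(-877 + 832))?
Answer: 15/1838 ≈ 0.0081610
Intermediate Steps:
-1/((3809 + 1705)/(-877 + 832)) = -1/(5514/(-45)) = -1/(5514*(-1/45)) = -1/(-1838/15) = -1*(-15/1838) = 15/1838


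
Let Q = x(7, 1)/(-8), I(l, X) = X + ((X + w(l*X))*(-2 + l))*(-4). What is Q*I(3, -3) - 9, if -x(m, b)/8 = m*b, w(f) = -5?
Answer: 194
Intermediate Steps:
I(l, X) = X - 4*(-5 + X)*(-2 + l) (I(l, X) = X + ((X - 5)*(-2 + l))*(-4) = X + ((-5 + X)*(-2 + l))*(-4) = X - 4*(-5 + X)*(-2 + l))
x(m, b) = -8*b*m (x(m, b) = -8*m*b = -8*b*m)
Q = 7 (Q = -8*1*7/(-8) = -56*(-1/8) = 7)
Q*I(3, -3) - 9 = 7*(-40 + 9*(-3) + 20*3 - 4*(-3)*3) - 9 = 7*(-40 - 27 + 60 + 36) - 9 = 7*29 - 9 = 203 - 9 = 194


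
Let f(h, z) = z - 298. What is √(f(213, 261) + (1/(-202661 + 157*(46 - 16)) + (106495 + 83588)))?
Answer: 3*√827430687502055/197951 ≈ 435.94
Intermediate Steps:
f(h, z) = -298 + z
√(f(213, 261) + (1/(-202661 + 157*(46 - 16)) + (106495 + 83588))) = √((-298 + 261) + (1/(-202661 + 157*(46 - 16)) + (106495 + 83588))) = √(-37 + (1/(-202661 + 157*30) + 190083)) = √(-37 + (1/(-202661 + 4710) + 190083)) = √(-37 + (1/(-197951) + 190083)) = √(-37 + (-1/197951 + 190083)) = √(-37 + 37627119932/197951) = √(37619795745/197951) = 3*√827430687502055/197951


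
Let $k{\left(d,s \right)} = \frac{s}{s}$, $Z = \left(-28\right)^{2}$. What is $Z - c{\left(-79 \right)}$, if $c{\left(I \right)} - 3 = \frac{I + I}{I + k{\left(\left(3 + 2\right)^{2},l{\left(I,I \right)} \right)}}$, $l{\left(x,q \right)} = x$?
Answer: $\frac{30380}{39} \approx 778.97$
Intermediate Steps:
$Z = 784$
$k{\left(d,s \right)} = 1$
$c{\left(I \right)} = 3 + \frac{2 I}{1 + I}$ ($c{\left(I \right)} = 3 + \frac{I + I}{I + 1} = 3 + \frac{2 I}{1 + I}$)
$Z - c{\left(-79 \right)} = 784 - \frac{3 + 5 \left(-79\right)}{1 - 79} = 784 - \frac{3 - 395}{-78} = 784 - \left(- \frac{1}{78}\right) \left(-392\right) = 784 - \frac{196}{39} = \frac{30380}{39}$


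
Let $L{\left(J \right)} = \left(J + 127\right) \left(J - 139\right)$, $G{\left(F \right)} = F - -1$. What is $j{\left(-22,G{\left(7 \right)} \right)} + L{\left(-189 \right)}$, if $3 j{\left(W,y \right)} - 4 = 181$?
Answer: $\frac{61193}{3} \approx 20398.0$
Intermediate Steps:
$G{\left(F \right)} = 1 + F$ ($G{\left(F \right)} = F + 1 = 1 + F$)
$j{\left(W,y \right)} = \frac{185}{3}$ ($j{\left(W,y \right)} = \frac{4}{3} + \frac{1}{3} \cdot 181 = \frac{4}{3} + \frac{181}{3} = \frac{185}{3}$)
$L{\left(J \right)} = \left(-139 + J\right) \left(127 + J\right)$ ($L{\left(J \right)} = \left(127 + J\right) \left(-139 + J\right) = \left(-139 + J\right) \left(127 + J\right)$)
$j{\left(-22,G{\left(7 \right)} \right)} + L{\left(-189 \right)} = \frac{185}{3} - \left(15385 - 35721\right) = \frac{185}{3} + \left(-17653 + 35721 + 2268\right) = \frac{185}{3} + 20336 = \frac{61193}{3}$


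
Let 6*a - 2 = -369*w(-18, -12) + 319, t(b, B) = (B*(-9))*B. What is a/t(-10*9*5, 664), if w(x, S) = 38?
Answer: 4567/7936128 ≈ 0.00057547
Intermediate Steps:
t(b, B) = -9*B² (t(b, B) = (-9*B)*B = -9*B²)
a = -4567/2 (a = ⅓ + (-369*38 + 319)/6 = ⅓ + (-14022 + 319)/6 = ⅓ + (⅙)*(-13703) = ⅓ - 13703/6 = -4567/2 ≈ -2283.5)
a/t(-10*9*5, 664) = -4567/(2*((-9*664²))) = -4567/(2*((-9*440896))) = -4567/2/(-3968064) = -4567/2*(-1/3968064) = 4567/7936128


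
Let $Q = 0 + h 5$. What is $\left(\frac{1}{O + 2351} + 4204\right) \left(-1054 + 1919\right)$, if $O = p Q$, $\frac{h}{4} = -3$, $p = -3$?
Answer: $\frac{9203881125}{2531} \approx 3.6365 \cdot 10^{6}$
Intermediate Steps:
$h = -12$ ($h = 4 \left(-3\right) = -12$)
$Q = -60$ ($Q = 0 - 60 = -60$)
$O = 180$ ($O = \left(-3\right) \left(-60\right) = 180$)
$\left(\frac{1}{O + 2351} + 4204\right) \left(-1054 + 1919\right) = \left(\frac{1}{180 + 2351} + 4204\right) \left(-1054 + 1919\right) = \left(\frac{1}{2531} + 4204\right) 865 = \frac{10640325}{2531} \cdot 865 = \frac{9203881125}{2531}$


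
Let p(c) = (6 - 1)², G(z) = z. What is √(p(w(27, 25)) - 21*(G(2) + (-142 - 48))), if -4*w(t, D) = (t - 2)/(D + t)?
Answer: √3973 ≈ 63.032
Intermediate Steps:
w(t, D) = -(-2 + t)/(4*(D + t)) (w(t, D) = -(t - 2)/(4*(D + t)) = -(-2 + t)/(4*(D + t)))
p(c) = 25 (p(c) = 5² = 25)
√(p(w(27, 25)) - 21*(G(2) + (-142 - 48))) = √(25 - 21*(2 + (-142 - 48))) = √(25 - 21*(2 - 190)) = √(25 - 21*(-188)) = √(25 + 3948) = √3973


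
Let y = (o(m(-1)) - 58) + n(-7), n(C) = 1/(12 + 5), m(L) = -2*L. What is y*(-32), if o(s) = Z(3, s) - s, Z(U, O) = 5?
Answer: 29888/17 ≈ 1758.1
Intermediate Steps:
n(C) = 1/17
o(s) = 5 - s
y = -934/17 (y = ((5 - (-2)*(-1)) - 58) + 1/17 = ((5 - 1*2) - 58) + 1/17 = ((5 - 2) - 58) + 1/17 = (3 - 58) + 1/17 = -55 + 1/17 = -934/17 ≈ -54.941)
y*(-32) = -934/17*(-32) = 29888/17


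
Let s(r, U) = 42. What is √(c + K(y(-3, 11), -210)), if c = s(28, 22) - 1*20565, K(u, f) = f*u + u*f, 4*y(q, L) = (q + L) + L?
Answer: 9*I*√278 ≈ 150.06*I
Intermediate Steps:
y(q, L) = L/2 + q/4 (y(q, L) = ((q + L) + L)/4 = ((L + q) + L)/4 = (q + 2*L)/4 = L/2 + q/4)
K(u, f) = 2*f*u (K(u, f) = f*u + f*u = 2*f*u)
c = -20523 (c = 42 - 1*20565 = 42 - 20565 = -20523)
√(c + K(y(-3, 11), -210)) = √(-20523 + 2*(-210)*((½)*11 + (¼)*(-3))) = √(-20523 + 2*(-210)*(11/2 - ¾)) = √(-20523 + 2*(-210)*(19/4)) = √(-20523 - 1995) = √(-22518) = 9*I*√278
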